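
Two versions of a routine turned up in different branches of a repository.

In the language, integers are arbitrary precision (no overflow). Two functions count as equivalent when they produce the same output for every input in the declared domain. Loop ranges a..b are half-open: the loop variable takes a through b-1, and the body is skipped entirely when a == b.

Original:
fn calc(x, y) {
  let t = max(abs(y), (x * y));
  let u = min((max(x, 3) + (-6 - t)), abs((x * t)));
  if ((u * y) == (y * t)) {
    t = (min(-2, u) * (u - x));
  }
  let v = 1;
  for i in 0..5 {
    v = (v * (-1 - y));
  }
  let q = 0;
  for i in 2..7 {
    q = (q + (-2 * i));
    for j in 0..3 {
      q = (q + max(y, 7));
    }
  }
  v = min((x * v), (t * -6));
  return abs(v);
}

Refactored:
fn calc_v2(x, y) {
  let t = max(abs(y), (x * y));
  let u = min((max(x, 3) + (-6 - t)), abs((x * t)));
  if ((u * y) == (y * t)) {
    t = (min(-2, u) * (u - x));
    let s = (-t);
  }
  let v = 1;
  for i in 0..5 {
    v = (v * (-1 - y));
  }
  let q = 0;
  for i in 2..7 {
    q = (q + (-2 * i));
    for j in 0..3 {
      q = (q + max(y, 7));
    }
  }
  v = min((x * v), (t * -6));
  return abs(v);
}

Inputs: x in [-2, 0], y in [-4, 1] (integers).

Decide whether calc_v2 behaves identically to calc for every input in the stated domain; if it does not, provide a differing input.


This is a faithful refactor — statement counts differ; local variable names differ, but the computed results match everywhere.
One worked example (x=-2, y=1) — calc: t := 1 | u := -4 | ((u * y) == (y * t)): false | v := 1 | iter i=0: | v := -2 | iter i=1: | v := 4 | iter i=2: | v := -8 | iter i=3: | v := 16 | iter i=4: | v := -32 | q := 0 | iter i=2: | q := -4 | iter j=0: | q := 3 | iter j=1: | q := 10 | iter j=2: | q := 17 | iter i=3: | q := 11 | iter j=0: | q := 18 | iter j=1: | q := 25 | iter j=2: | q := 32 | iter i=4: | q := 24 | iter j=0: | q := 31 | iter j=1: | q := 38 | iter j=2: | q := 45 | iter i=5: | q := 35 | iter j=0: | q := 42 | iter j=1: | q := 49 | iter j=2: | q := 56 | iter i=6: | q := 44 | iter j=0: | q := 51 | iter j=1: | q := 58 | iter j=2: | q := 65 | v := -6 | result 6; calc_v2: t := 1 | u := -4 | ((u * y) == (y * t)): false | v := 1 | iter i=0: | v := -2 | iter i=1: | v := 4 | iter i=2: | v := -8 | iter i=3: | v := 16 | iter i=4: | v := -32 | q := 0 | iter i=2: | q := -4 | iter j=0: | q := 3 | iter j=1: | q := 10 | iter j=2: | q := 17 | iter i=3: | q := 11 | iter j=0: | q := 18 | iter j=1: | q := 25 | iter j=2: | q := 32 | iter i=4: | q := 24 | iter j=0: | q := 31 | iter j=1: | q := 38 | iter j=2: | q := 45 | iter i=5: | q := 35 | iter j=0: | q := 42 | iter j=1: | q := 49 | iter j=2: | q := 56 | iter i=6: | q := 44 | iter j=0: | q := 51 | iter j=1: | q := 58 | iter j=2: | q := 65 | v := -6 | result 6; agreement on 6.
Across all 18 domain points the two functions coincide.
verdict: equivalent


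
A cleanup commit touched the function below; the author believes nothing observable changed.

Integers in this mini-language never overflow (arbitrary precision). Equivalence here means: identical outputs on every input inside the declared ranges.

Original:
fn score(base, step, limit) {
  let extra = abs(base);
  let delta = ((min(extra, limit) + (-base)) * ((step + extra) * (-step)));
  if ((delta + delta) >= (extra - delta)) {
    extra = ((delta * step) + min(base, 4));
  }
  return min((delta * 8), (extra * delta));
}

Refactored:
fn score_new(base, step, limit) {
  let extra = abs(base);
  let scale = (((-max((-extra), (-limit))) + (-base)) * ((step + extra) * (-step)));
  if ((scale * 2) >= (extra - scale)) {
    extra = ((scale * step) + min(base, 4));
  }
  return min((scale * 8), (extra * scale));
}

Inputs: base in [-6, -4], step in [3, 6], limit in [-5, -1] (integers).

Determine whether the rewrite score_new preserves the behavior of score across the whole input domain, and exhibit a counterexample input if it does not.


Equivalent — the differences include local variable names differ, plus constant usage differs, plus min/max/abs usage differs, plus arithmetic usage differs, yet no declared input distinguishes the two.
Spot check at base=-6, step=6, limit=-5 — score: extra becomes 6; next delta becomes -72; next ((delta + delta) >= (extra - delta)) evaluates to false; next final value -576. score_new: extra becomes 6; next scale becomes -72; next ((scale * 2) >= (extra - scale)) evaluates to false; next final value -576. Both give -576.
An exhaustive pass over the 60 declared inputs shows identical outputs.
verdict: equivalent


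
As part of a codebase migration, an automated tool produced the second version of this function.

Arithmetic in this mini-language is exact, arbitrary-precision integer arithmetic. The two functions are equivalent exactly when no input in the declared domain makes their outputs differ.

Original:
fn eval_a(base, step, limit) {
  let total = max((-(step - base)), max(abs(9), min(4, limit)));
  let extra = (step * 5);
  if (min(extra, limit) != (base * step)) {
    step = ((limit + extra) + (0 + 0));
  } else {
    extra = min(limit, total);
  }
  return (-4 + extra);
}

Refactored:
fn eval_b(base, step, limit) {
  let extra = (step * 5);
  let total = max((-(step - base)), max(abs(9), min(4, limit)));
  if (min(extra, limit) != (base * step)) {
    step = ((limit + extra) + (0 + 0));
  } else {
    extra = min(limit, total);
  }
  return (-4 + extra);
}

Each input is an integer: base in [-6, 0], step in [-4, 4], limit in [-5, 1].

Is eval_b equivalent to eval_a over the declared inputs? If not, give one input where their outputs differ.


This is a faithful refactor — same computation, different form, but the computed results match everywhere.
Tracing base=-4, step=1, limit=-2: eval_a: total becomes 9; next extra becomes 5; next (min(extra, limit) != (base * step)) evaluates to true; next step becomes 3; next final value 1 | eval_b: extra becomes 5; next total becomes 9; next (min(extra, limit) != (base * step)) evaluates to true; next step becomes 3; next final value 1 — matching result 1.
Every one of the 441 inputs gives matching results.
verdict: equivalent


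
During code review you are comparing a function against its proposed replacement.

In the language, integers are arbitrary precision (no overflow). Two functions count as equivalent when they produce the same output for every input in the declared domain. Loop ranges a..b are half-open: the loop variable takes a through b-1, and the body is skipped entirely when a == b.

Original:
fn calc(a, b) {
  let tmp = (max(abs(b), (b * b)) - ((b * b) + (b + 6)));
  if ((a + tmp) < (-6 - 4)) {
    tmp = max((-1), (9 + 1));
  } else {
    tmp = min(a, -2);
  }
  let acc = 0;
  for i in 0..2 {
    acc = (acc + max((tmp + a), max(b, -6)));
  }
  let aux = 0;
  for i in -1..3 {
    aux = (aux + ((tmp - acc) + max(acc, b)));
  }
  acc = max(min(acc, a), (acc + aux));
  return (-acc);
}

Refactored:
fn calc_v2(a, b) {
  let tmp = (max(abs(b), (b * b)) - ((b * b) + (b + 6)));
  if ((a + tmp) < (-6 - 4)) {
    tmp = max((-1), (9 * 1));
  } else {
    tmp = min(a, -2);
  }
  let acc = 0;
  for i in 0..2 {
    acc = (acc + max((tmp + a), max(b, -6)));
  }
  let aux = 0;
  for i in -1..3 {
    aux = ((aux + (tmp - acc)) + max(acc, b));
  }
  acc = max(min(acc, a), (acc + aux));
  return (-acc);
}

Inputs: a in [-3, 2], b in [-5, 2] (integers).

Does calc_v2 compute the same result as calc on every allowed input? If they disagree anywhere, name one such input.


Try a=-3, b=2.
calc: tmp = -8; ((a + tmp) < (-6 - 4)) -> true; tmp = 10; acc = 0; [i=0]; acc = 7; [i=1]; acc = 14; aux = 0; [i=-1]; aux = 10; [i=0]; aux = 20; [i=1]; aux = 30; [i=2]; aux = 40; acc = 54; return -54
calc_v2: tmp = -8; ((a + tmp) < (-6 - 4)) -> true; tmp = 9; acc = 0; [i=0]; acc = 6; [i=1]; acc = 12; aux = 0; [i=-1]; aux = 9; [i=0]; aux = 18; [i=1]; aux = 27; [i=2]; aux = 36; acc = 48; return -48
-54 vs -48 — the two versions disagree here.
verdict: not equivalent; witness: a=-3, b=2


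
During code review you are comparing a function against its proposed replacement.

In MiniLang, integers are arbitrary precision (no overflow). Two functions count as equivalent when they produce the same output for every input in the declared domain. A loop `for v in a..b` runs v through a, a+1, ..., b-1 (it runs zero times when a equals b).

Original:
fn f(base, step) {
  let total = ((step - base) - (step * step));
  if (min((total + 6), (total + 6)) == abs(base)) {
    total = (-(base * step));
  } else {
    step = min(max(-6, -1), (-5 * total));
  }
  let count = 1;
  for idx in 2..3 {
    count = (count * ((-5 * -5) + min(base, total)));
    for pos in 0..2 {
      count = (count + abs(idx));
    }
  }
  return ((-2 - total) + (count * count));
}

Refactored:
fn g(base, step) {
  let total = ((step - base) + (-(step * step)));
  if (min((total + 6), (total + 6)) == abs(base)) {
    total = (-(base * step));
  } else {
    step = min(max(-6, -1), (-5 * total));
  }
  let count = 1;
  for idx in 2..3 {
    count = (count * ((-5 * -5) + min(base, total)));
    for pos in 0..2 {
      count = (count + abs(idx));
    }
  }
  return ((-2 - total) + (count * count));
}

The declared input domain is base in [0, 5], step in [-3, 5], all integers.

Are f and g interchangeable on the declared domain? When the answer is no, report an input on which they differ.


This is a faithful refactor — arithmetic usage differs, but the computed results match everywhere.
Spot check at base=0, step=5 — f: total := -20 | (min((total + 6), (total + 6)) == abs(base)): false | step := -1 | count := 1 | iter idx=2: | count := 5 | iter pos=0: | count := 7 | iter pos=1: | count := 9 | result 99. g: total := -20 | (min((total + 6), (total + 6)) == abs(base)): false | step := -1 | count := 1 | iter idx=2: | count := 5 | iter pos=0: | count := 7 | iter pos=1: | count := 9 | result 99. Both give 99.
An exhaustive pass over the 54 declared inputs shows identical outputs.
verdict: equivalent


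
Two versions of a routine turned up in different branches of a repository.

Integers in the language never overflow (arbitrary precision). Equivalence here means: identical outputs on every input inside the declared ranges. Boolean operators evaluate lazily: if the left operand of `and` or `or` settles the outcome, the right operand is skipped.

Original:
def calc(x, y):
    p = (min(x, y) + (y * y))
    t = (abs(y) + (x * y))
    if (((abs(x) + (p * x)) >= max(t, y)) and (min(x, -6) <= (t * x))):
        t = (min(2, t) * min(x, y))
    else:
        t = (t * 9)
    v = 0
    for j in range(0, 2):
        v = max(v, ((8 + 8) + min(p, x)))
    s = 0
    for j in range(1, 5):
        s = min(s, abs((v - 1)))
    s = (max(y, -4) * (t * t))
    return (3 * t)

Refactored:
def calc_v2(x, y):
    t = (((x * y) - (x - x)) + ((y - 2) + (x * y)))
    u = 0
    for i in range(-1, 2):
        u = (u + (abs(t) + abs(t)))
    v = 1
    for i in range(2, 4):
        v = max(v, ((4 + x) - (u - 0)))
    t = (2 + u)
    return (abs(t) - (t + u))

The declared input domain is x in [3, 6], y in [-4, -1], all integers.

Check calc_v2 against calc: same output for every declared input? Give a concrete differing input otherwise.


Run the pair on x=3, y=-4.
calc: p = 12; t = -8; (((abs(x) + (p * x)) >= max(t, y)) and (min(x, -6) <= (t * x))) -> false; t = -72; v = 0; [j=0]; v = 19; [j=1]; v = 19; s = 0; [j=1]; s = 0; [j=2]; s = 0; [j=3]; s = 0; [j=4]; s = 0; s = -20736; return -216
calc_v2: t = -30; u = 0; [i=-1]; u = 60; [i=0]; u = 120; [i=1]; u = 180; v = 1; [i=2]; v = 1; [i=3]; v = 1; t = 182; return -180
-216 and -180 differ, so these are not the same function on this domain.
verdict: not equivalent; witness: x=3, y=-4


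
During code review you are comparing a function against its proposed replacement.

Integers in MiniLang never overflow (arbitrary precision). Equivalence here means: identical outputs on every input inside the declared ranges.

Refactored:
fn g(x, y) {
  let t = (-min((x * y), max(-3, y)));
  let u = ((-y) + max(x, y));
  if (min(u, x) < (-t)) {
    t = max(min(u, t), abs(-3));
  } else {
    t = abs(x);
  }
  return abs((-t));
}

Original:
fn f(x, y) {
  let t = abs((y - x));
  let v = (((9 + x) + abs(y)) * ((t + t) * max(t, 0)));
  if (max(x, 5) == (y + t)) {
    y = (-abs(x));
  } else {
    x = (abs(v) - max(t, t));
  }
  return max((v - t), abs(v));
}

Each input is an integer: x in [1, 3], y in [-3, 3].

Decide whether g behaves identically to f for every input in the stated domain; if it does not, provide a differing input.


On input x=1, y=-3, f returns 416 while g returns 1.
verdict: not equivalent; witness: x=1, y=-3


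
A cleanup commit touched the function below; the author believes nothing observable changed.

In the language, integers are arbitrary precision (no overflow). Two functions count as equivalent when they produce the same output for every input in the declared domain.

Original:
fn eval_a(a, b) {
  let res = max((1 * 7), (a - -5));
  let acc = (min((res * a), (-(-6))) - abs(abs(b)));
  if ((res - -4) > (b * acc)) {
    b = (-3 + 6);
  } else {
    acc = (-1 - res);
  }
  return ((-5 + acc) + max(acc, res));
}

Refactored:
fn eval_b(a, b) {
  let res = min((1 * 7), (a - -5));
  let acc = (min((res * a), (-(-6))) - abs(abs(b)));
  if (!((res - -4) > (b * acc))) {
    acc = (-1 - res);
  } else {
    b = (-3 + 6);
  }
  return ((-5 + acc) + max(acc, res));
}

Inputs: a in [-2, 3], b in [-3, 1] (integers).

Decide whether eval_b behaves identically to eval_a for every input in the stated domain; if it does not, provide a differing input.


There is a counterexample at a=-2, b=0: -12 on one side, -8 on the other.
eval_a: res = 7; acc = -14; ((res - -4) > (b * acc)) -> true; b = 3; return -12
eval_b: res = 3; acc = -6; (!((res - -4) > (b * acc))) -> false; b = 3; return -8
verdict: not equivalent; witness: a=-2, b=0


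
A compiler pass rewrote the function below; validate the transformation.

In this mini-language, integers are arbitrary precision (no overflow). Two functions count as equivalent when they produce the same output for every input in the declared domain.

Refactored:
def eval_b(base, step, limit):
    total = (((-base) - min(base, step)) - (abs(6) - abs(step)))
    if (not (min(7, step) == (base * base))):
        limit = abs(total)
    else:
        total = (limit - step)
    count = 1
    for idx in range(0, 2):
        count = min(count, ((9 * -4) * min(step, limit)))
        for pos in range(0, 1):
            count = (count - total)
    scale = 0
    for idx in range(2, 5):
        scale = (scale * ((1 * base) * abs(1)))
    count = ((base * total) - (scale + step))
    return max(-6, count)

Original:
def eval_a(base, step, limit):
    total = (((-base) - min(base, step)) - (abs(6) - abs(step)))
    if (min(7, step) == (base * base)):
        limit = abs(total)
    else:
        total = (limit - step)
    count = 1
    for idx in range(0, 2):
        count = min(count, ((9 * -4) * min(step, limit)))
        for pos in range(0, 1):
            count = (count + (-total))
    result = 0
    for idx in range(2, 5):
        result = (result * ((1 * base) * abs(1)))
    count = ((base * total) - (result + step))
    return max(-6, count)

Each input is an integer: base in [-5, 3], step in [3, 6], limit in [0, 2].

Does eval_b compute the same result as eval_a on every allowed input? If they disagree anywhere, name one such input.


Not equivalent: base=-5, step=3, limit=0 separates them (12 vs -6).
eval_a: total := 7 | (min(7, step) == (base * base)): false | total := -3 | count := 1 | iter idx=0: | count := 0 | iter pos=0: | count := 3 | iter idx=1: | count := 0 | iter pos=0: | count := 3 | result := 0 | iter idx=2: | result := 0 | iter idx=3: | result := 0 | iter idx=4: | result := 0 | count := 12 | result 12
eval_b: total := 7 | (not (min(7, step) == (base * base))): true | limit := 7 | count := 1 | iter idx=0: | count := -108 | iter pos=0: | count := -115 | iter idx=1: | count := -115 | iter pos=0: | count := -122 | scale := 0 | iter idx=2: | scale := 0 | iter idx=3: | scale := 0 | iter idx=4: | scale := 0 | count := -38 | result -6
verdict: not equivalent; witness: base=-5, step=3, limit=0


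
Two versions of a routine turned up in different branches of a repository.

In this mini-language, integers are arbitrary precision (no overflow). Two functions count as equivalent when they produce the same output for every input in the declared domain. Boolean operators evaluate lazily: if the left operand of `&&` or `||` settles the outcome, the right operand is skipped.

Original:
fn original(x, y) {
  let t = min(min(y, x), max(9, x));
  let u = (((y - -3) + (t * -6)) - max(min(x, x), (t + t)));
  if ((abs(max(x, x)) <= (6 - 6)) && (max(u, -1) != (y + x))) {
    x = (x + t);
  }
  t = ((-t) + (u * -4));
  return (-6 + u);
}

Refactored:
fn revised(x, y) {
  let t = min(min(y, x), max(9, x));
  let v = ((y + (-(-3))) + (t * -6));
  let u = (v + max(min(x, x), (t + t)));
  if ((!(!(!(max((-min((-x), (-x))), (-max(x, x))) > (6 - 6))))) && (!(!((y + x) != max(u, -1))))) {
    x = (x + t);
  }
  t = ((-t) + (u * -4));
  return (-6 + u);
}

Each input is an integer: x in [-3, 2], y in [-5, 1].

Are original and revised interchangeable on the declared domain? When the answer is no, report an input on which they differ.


Input x=-3, y=-5: 25 from original versus 19 from revised.
verdict: not equivalent; witness: x=-3, y=-5


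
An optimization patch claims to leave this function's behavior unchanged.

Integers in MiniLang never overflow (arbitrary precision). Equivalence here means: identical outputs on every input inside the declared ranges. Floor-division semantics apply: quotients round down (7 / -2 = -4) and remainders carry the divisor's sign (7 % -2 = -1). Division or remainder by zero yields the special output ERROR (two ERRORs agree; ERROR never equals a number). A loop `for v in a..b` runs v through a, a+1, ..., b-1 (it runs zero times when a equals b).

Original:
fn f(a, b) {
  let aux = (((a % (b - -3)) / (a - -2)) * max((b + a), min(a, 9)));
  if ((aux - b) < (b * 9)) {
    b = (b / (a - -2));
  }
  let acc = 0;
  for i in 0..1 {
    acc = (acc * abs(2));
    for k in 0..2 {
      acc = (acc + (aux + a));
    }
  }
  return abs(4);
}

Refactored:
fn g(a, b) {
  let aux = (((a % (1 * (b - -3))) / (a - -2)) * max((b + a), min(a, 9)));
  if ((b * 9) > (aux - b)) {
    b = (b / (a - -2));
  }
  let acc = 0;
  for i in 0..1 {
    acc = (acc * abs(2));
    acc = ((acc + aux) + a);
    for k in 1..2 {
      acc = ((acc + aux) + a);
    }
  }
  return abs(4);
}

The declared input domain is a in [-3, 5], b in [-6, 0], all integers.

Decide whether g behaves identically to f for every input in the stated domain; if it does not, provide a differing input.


Equivalent — the differences include arithmetic usage differs, plus loop structure differs, plus constant usage differs, plus statement counts differ, plus comparison usage differs, yet no declared input distinguishes the two.
As a probe, take a=2, b=-3: f runs division by zero -> ERROR; g runs division by zero -> ERROR; both end at ERROR.
Every one of the 63 inputs gives matching results.
verdict: equivalent


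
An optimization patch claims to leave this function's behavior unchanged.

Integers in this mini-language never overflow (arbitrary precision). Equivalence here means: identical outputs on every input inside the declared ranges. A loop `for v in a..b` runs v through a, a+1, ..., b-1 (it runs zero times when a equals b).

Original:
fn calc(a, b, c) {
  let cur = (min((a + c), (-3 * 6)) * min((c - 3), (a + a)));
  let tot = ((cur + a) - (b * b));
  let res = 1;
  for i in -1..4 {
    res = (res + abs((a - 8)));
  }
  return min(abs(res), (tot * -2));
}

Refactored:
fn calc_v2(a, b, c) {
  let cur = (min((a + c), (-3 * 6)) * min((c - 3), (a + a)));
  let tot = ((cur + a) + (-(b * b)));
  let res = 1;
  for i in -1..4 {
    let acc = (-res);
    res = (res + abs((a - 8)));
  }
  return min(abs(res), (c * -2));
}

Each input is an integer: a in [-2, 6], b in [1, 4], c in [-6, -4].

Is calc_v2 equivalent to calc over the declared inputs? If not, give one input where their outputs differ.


Input a=-2, b=1, c=-6: -318 from calc versus 12 from calc_v2.
verdict: not equivalent; witness: a=-2, b=1, c=-6


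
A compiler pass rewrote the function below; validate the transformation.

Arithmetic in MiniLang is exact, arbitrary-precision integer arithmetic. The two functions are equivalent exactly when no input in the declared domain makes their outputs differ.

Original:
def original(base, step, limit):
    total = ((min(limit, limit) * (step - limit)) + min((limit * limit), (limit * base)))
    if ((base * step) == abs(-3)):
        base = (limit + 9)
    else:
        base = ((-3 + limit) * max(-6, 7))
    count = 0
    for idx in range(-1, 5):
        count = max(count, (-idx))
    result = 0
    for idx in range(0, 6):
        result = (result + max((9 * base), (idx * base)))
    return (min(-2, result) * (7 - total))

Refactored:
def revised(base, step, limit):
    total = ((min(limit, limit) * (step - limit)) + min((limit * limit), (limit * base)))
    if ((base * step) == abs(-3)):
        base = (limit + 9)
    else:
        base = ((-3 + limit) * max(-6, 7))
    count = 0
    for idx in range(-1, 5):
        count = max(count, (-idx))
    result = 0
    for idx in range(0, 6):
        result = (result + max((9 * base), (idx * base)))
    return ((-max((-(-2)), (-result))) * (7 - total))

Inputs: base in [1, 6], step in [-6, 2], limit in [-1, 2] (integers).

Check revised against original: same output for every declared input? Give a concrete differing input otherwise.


This is a faithful refactor — min/max/abs usage differs, but the computed results match everywhere.
One worked example (base=2, step=0, limit=-1) — original: total becomes -3; next ((base * step) == abs(-3)) evaluates to false; next base becomes -28; next count becomes 0; next at idx=-1:; next count becomes 1; next at idx=0:; next count becomes 1; next at idx=1:; next count becomes 1; next at idx=2:; next count becomes 1; next at idx=3:; next count becomes 1; next at idx=4:; next count becomes 1; next result becomes 0; next at idx=0:; next result becomes 0; next at idx=1:; next result becomes -28; next at idx=2:; next result becomes -84; next at idx=3:; next result becomes -168; next at idx=4:; next result becomes -280; next at idx=5:; next result becomes -420; next final value -4200; revised: total becomes -3; next ((base * step) == abs(-3)) evaluates to false; next base becomes -28; next count becomes 0; next at idx=-1:; next count becomes 1; next at idx=0:; next count becomes 1; next at idx=1:; next count becomes 1; next at idx=2:; next count becomes 1; next at idx=3:; next count becomes 1; next at idx=4:; next count becomes 1; next result becomes 0; next at idx=0:; next result becomes 0; next at idx=1:; next result becomes -28; next at idx=2:; next result becomes -84; next at idx=3:; next result becomes -168; next at idx=4:; next result becomes -280; next at idx=5:; next result becomes -420; next final value -4200; agreement on -4200.
An exhaustive pass over the 216 declared inputs shows identical outputs.
verdict: equivalent


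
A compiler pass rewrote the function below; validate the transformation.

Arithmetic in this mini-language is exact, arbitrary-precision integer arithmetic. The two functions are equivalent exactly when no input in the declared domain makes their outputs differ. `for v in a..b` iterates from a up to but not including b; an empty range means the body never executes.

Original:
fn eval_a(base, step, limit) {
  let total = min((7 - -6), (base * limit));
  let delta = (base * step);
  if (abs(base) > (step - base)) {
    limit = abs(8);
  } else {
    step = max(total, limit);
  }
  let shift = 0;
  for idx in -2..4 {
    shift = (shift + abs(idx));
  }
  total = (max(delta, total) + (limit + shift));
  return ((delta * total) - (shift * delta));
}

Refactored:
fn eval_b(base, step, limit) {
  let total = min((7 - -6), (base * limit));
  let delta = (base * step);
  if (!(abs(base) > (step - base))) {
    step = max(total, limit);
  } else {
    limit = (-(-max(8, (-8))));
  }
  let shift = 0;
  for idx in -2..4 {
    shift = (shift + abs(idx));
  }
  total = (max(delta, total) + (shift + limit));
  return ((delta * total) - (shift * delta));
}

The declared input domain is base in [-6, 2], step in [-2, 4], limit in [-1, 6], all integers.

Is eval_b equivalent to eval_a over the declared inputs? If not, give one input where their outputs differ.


Changes here: constant usage differs, plus boolean connective usage differs, plus min/max/abs usage differs; the full 504-point sweep finds no disagreement.
verdict: equivalent


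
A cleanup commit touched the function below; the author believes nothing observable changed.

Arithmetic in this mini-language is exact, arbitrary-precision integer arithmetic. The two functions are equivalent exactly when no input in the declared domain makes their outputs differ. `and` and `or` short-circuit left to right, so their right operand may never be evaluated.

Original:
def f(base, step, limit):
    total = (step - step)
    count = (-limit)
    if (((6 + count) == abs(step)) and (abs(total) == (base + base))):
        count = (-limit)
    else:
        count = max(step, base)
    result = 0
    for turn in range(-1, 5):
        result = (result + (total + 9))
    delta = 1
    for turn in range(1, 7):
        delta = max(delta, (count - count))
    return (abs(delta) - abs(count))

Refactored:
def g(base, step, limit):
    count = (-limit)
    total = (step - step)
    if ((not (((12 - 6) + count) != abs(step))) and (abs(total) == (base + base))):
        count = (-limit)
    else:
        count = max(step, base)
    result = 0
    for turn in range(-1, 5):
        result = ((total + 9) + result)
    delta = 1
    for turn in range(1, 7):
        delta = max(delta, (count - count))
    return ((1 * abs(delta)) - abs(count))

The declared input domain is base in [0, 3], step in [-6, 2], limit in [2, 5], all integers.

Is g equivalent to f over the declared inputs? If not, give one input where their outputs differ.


Changes here: constant usage differs, arithmetic usage differs, boolean connective usage differs, comparison usage differs; the full 144-point sweep finds no disagreement.
verdict: equivalent


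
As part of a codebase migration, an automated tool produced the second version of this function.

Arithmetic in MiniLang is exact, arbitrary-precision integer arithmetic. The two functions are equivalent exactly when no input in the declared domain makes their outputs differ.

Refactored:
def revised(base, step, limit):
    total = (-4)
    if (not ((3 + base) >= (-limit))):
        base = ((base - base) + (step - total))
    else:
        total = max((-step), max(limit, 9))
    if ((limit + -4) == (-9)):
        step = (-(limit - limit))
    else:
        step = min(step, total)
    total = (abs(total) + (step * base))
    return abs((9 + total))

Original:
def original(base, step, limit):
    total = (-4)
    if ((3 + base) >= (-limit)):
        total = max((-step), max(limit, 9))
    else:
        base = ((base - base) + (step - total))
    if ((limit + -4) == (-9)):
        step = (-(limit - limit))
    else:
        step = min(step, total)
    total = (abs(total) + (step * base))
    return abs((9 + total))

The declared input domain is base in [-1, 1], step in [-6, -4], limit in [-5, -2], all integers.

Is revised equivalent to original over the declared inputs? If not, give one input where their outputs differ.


This is a faithful refactor — boolean connective usage differs, but the computed results match everywhere.
As a probe, take base=0, step=-5, limit=-4: original runs total becomes -4; next ((3 + base) >= (-limit)) evaluates to false; next base becomes -1; next ((limit + -4) == (-9)) evaluates to false; next step becomes -5; next total becomes 9; next final value 18; revised runs total becomes -4; next (not ((3 + base) >= (-limit))) evaluates to true; next base becomes -1; next ((limit + -4) == (-9)) evaluates to false; next step becomes -5; next total becomes 9; next final value 18; both end at 18.
Every one of the 36 inputs gives matching results.
verdict: equivalent


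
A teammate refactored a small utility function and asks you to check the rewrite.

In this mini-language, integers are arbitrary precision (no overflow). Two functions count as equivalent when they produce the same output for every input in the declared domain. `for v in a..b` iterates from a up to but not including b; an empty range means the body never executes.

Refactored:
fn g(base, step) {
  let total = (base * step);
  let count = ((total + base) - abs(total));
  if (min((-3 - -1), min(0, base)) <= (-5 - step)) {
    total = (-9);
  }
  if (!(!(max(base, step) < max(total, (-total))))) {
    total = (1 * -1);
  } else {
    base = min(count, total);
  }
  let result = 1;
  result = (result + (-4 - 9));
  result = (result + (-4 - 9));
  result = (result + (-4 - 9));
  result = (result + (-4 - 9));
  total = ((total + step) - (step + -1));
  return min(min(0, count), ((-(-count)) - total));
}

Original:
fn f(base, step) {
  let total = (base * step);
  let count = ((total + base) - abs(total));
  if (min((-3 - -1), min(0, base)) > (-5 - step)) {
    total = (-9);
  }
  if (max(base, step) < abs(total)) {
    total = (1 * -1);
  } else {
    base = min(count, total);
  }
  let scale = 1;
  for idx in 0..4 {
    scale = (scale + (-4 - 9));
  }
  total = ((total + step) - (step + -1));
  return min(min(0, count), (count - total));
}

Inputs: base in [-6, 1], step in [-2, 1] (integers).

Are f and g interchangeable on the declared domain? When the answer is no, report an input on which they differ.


Not equivalent: base=-6, step=0 separates them (-7 vs -6).
f: total becomes 0; next count becomes -6; next (min((-3 - -1), min(0, base)) > (-5 - step)) evaluates to false; next (max(base, step) < abs(total)) evaluates to false; next base becomes -6; next scale becomes 1; next at idx=0:; next scale becomes -12; next at idx=1:; next scale becomes -25; next at idx=2:; next scale becomes -38; next at idx=3:; next scale becomes -51; next total becomes 1; next final value -7
g: total becomes 0; next count becomes -6; next (min((-3 - -1), min(0, base)) <= (-5 - step)) evaluates to true; next total becomes -9; next (!(!(max(base, step) < max(total, (-total))))) evaluates to true; next total becomes -1; next result becomes 1; next result becomes -12; next result becomes -25; next result becomes -38; next result becomes -51; next total becomes 0; next final value -6
verdict: not equivalent; witness: base=-6, step=0


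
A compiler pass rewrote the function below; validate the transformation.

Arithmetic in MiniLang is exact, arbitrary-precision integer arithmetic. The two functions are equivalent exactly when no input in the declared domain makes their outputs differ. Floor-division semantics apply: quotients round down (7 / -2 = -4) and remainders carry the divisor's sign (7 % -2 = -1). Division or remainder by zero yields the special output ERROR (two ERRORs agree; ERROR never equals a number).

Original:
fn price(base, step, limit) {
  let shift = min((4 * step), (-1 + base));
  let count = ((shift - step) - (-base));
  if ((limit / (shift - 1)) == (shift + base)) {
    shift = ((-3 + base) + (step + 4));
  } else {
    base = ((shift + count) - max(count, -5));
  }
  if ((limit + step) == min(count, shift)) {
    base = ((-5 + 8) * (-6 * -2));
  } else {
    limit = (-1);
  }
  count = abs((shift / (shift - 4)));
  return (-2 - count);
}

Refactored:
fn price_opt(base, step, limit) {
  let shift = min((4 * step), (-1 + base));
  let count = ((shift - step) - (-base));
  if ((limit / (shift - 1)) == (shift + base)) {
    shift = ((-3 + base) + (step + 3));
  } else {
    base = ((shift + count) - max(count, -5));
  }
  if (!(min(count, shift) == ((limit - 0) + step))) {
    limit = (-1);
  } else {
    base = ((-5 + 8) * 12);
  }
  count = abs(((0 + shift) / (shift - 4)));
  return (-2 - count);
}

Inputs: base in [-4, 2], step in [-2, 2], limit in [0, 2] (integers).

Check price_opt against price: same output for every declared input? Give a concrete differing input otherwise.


Not equivalent: base=0, step=0, limit=1 separates them (-3 vs -2).
price: shift=-1, then count=-1, then ((limit / (shift - 1)) == (shift + base)) is true, then shift=1, then ((limit + step) == min(count, shift)) is false, then limit=-1, then count=1, then returns -3
price_opt: shift=-1, then count=-1, then ((limit / (shift - 1)) == (shift + base)) is true, then shift=0, then (!(min(count, shift) == ((limit - 0) + step))) is true, then limit=-1, then count=0, then returns -2
verdict: not equivalent; witness: base=0, step=0, limit=1


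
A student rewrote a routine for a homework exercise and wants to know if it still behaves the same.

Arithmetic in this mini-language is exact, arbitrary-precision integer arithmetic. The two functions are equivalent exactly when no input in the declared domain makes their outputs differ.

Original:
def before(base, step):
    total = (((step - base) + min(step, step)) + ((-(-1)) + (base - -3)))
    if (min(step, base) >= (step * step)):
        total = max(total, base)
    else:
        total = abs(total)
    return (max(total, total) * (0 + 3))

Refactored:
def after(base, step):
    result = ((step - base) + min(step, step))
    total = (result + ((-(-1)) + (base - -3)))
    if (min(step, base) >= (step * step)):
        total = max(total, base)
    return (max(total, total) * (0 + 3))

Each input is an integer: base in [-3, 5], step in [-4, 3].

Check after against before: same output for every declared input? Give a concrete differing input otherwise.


At base=-3, step=-4: before gives 12, after gives -12.
verdict: not equivalent; witness: base=-3, step=-4


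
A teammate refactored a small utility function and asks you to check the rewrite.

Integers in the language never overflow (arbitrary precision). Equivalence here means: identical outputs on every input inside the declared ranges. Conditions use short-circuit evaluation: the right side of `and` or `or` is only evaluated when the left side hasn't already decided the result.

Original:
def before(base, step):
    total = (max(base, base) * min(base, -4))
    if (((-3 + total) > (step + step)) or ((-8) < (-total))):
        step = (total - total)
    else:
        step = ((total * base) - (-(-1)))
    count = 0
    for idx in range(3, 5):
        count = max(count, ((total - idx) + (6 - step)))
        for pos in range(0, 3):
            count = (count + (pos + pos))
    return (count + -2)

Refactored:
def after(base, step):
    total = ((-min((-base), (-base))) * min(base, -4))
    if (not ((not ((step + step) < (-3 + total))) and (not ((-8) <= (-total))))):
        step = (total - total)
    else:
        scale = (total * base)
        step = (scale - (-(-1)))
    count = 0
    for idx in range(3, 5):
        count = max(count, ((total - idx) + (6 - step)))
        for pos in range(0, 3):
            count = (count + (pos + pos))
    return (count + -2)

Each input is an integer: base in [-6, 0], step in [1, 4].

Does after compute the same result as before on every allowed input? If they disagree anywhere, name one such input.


base=-2, step=3 yields 38 from before but 21 from after.
verdict: not equivalent; witness: base=-2, step=3


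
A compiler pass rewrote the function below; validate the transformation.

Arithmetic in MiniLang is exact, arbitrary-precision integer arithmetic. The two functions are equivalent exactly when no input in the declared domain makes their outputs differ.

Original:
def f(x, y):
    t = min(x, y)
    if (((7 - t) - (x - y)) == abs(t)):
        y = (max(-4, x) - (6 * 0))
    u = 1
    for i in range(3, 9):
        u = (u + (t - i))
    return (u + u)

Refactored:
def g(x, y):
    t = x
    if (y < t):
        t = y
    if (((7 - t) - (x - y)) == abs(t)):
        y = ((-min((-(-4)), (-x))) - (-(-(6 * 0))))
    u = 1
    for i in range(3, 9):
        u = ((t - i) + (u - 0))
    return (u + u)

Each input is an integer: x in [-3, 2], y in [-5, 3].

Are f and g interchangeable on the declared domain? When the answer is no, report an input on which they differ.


Side by side, the visible changes include: comparison usage differs; statement counts differ; branching structure differs; min/max/abs usage differs; constant usage differs; arithmetic usage differs.
Spot check at x=2, y=-4 — f: t becomes -4; next (((7 - t) - (x - y)) == abs(t)) evaluates to false; next u becomes 1; next at i=3:; next u becomes -6; next at i=4:; next u becomes -14; next at i=5:; next u becomes -23; next at i=6:; next u becomes -33; next at i=7:; next u becomes -44; next at i=8:; next u becomes -56; next final value -112. g: t becomes 2; next (y < t) evaluates to true; next t becomes -4; next (((7 - t) - (x - y)) == abs(t)) evaluates to false; next u becomes 1; next at i=3:; next u becomes -6; next at i=4:; next u becomes -14; next at i=5:; next u becomes -23; next at i=6:; next u becomes -33; next at i=7:; next u becomes -44; next at i=8:; next u becomes -56; next final value -112. Both give -112.
Every one of the 54 inputs gives matching results.
verdict: equivalent


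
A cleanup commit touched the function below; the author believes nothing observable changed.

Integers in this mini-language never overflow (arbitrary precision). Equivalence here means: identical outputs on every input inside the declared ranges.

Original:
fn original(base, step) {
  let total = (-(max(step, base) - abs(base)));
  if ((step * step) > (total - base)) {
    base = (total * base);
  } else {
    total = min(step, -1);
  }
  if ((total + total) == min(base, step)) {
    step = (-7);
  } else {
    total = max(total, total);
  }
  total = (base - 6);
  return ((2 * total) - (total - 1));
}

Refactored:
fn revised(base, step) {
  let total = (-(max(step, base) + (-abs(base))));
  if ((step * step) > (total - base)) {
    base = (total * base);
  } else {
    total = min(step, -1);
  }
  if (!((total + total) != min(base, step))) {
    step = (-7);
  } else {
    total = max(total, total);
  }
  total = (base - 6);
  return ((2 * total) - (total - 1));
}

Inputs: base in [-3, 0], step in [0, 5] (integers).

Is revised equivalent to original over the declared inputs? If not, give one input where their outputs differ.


Behavior is preserved: although arithmetic usage differs; and comparison usage differs; and boolean connective usage differs, the outputs never diverge.
Spot check at base=-1, step=2 — original: total=-1, then ((step * step) > (total - base)) is true, then base=1, then ((total + total) == min(base, step)) is false, then total=-1, then total=-5, then returns -4. revised: total=-1, then ((step * step) > (total - base)) is true, then base=1, then (!((total + total) != min(base, step))) is false, then total=-1, then total=-5, then returns -4. Both give -4.
An exhaustive pass over the 24 declared inputs shows identical outputs.
verdict: equivalent


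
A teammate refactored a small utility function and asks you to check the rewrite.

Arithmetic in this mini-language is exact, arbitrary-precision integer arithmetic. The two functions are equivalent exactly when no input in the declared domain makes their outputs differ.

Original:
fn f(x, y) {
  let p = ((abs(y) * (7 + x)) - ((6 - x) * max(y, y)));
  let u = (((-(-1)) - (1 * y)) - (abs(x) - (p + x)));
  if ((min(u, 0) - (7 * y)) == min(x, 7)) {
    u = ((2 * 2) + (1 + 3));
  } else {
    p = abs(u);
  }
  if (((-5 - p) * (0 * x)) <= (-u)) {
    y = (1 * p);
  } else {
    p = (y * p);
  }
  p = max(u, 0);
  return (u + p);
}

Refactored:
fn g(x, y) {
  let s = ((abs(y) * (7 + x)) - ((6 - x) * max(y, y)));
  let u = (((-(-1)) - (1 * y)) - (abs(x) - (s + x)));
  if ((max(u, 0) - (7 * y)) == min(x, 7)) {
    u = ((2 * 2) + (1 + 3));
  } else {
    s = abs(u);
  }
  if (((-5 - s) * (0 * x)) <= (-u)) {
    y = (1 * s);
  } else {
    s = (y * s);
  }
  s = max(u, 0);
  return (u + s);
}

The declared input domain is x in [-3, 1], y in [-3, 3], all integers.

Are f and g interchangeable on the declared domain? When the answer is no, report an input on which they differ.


There is a counterexample at x=-1, y=0: 16 on one side, -1 on the other.
f: p = 0; u = -1; ((min(u, 0) - (7 * y)) == min(x, 7)) -> true; u = 8; (((-5 - p) * (0 * x)) <= (-u)) -> false; p = 0; p = 8; return 16
g: s = 0; u = -1; ((max(u, 0) - (7 * y)) == min(x, 7)) -> false; s = 1; (((-5 - s) * (0 * x)) <= (-u)) -> true; y = 1; s = 0; return -1
verdict: not equivalent; witness: x=-1, y=0
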